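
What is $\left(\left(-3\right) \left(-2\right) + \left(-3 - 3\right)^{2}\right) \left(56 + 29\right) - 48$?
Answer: $3522$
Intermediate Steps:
$\left(\left(-3\right) \left(-2\right) + \left(-3 - 3\right)^{2}\right) \left(56 + 29\right) - 48 = \left(6 + \left(-6\right)^{2}\right) 85 - 48 = \left(6 + 36\right) 85 - 48 = 42 \cdot 85 - 48 = 3570 - 48 = 3522$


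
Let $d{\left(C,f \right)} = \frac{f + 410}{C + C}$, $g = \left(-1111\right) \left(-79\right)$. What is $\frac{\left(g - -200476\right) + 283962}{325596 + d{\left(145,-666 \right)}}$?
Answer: $\frac{82970015}{47211292} \approx 1.7574$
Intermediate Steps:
$g = 87769$
$d{\left(C,f \right)} = \frac{410 + f}{2 C}$
$\frac{\left(g - -200476\right) + 283962}{325596 + d{\left(145,-666 \right)}} = \frac{\left(87769 - -200476\right) + 283962}{325596 + \frac{410 - 666}{2 \cdot 145}} = \frac{\left(87769 + 200476\right) + 283962}{325596 + \frac{1}{2} \cdot \frac{1}{145} \left(-256\right)} = \frac{288245 + 283962}{325596 - \frac{128}{145}} = \frac{572207}{\frac{47211292}{145}} = 572207 \cdot \frac{145}{47211292} = \frac{82970015}{47211292}$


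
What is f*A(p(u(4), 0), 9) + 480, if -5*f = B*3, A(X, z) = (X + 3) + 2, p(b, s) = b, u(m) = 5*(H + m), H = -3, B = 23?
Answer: 342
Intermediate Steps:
u(m) = -15 + 5*m (u(m) = 5*(-3 + m) = -15 + 5*m)
A(X, z) = 5 + X (A(X, z) = (3 + X) + 2 = 5 + X)
f = -69/5 (f = -23*3/5 = -⅕*69 = -69/5 ≈ -13.800)
f*A(p(u(4), 0), 9) + 480 = -69*(5 + (-15 + 5*4))/5 + 480 = -69*(5 + (-15 + 20))/5 + 480 = -69*(5 + 5)/5 + 480 = -69/5*10 + 480 = -138 + 480 = 342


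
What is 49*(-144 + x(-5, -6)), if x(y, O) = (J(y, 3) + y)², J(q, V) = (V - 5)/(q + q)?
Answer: -148176/25 ≈ -5927.0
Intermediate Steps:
J(q, V) = (-5 + V)/(2*q) (J(q, V) = (-5 + V)/((2*q)) = (-5 + V)*(1/(2*q)) = (-5 + V)/(2*q))
x(y, O) = (y - 1/y)² (x(y, O) = ((-5 + 3)/(2*y) + y)² = ((½)*(-2)/y + y)² = (-1/y + y)² = (y - 1/y)²)
49*(-144 + x(-5, -6)) = 49*(-144 + (-1 + (-5)²)²/(-5)²) = 49*(-144 + (-1 + 25)²/25) = 49*(-144 + (1/25)*24²) = 49*(-144 + (1/25)*576) = 49*(-144 + 576/25) = 49*(-3024/25) = -148176/25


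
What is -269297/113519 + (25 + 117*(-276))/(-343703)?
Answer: -309739614/135947111 ≈ -2.2784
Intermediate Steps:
-269297/113519 + (25 + 117*(-276))/(-343703) = -269297*1/113519 + (25 - 32292)*(-1/343703) = -38471/16217 - 32267*(-1/343703) = -38471/16217 + 787/8383 = -309739614/135947111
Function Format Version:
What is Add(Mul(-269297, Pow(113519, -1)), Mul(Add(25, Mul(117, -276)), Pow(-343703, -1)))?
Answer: Rational(-309739614, 135947111) ≈ -2.2784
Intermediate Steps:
Add(Mul(-269297, Pow(113519, -1)), Mul(Add(25, Mul(117, -276)), Pow(-343703, -1))) = Add(Mul(-269297, Rational(1, 113519)), Mul(Add(25, -32292), Rational(-1, 343703))) = Add(Rational(-38471, 16217), Mul(-32267, Rational(-1, 343703))) = Add(Rational(-38471, 16217), Rational(787, 8383)) = Rational(-309739614, 135947111)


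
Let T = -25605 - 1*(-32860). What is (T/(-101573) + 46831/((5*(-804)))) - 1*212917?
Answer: -86943792063083/408323460 ≈ -2.1293e+5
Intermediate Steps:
T = 7255 (T = -25605 + 32860 = 7255)
(T/(-101573) + 46831/((5*(-804)))) - 1*212917 = (7255/(-101573) + 46831/((5*(-804)))) - 1*212917 = (7255*(-1/101573) + 46831/(-4020)) - 212917 = (-7255/101573 + 46831*(-1/4020)) - 212917 = (-7255/101573 - 46831/4020) - 212917 = -4785930263/408323460 - 212917 = -86943792063083/408323460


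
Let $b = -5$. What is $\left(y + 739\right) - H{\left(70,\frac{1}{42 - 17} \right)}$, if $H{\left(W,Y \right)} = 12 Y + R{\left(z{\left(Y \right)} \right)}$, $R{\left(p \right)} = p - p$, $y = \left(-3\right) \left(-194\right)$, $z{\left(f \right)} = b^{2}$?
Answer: $\frac{33013}{25} \approx 1320.5$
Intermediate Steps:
$z{\left(f \right)} = 25$ ($z{\left(f \right)} = \left(-5\right)^{2} = 25$)
$y = 582$
$R{\left(p \right)} = 0$
$H{\left(W,Y \right)} = 12 Y$ ($H{\left(W,Y \right)} = 12 Y + 0 = 12 Y$)
$\left(y + 739\right) - H{\left(70,\frac{1}{42 - 17} \right)} = \left(582 + 739\right) - \frac{12}{42 - 17} = 1321 - \frac{12}{25} = \frac{33013}{25}$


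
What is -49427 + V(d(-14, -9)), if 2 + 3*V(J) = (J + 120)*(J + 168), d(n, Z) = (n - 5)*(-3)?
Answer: -108458/3 ≈ -36153.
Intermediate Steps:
d(n, Z) = 15 - 3*n (d(n, Z) = (-5 + n)*(-3) = 15 - 3*n)
V(J) = -⅔ + (120 + J)*(168 + J)/3 (V(J) = -⅔ + ((J + 120)*(J + 168))/3 = -⅔ + ((120 + J)*(168 + J))/3 = -⅔ + (120 + J)*(168 + J)/3)
-49427 + V(d(-14, -9)) = -49427 + (20158/3 + 96*(15 - 3*(-14)) + (15 - 3*(-14))²/3) = -49427 + (20158/3 + 96*(15 + 42) + (15 + 42)²/3) = -49427 + (20158/3 + 96*57 + (⅓)*57²) = -49427 + (20158/3 + 5472 + (⅓)*3249) = -49427 + (20158/3 + 5472 + 1083) = -49427 + 39823/3 = -108458/3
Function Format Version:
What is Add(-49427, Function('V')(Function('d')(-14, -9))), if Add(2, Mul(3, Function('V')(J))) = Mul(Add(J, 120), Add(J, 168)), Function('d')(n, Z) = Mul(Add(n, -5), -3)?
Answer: Rational(-108458, 3) ≈ -36153.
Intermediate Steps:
Function('d')(n, Z) = Add(15, Mul(-3, n)) (Function('d')(n, Z) = Mul(Add(-5, n), -3) = Add(15, Mul(-3, n)))
Function('V')(J) = Add(Rational(-2, 3), Mul(Rational(1, 3), Add(120, J), Add(168, J))) (Function('V')(J) = Add(Rational(-2, 3), Mul(Rational(1, 3), Mul(Add(J, 120), Add(J, 168)))) = Add(Rational(-2, 3), Mul(Rational(1, 3), Mul(Add(120, J), Add(168, J)))) = Add(Rational(-2, 3), Mul(Rational(1, 3), Add(120, J), Add(168, J))))
Add(-49427, Function('V')(Function('d')(-14, -9))) = Add(-49427, Add(Rational(20158, 3), Mul(96, Add(15, Mul(-3, -14))), Mul(Rational(1, 3), Pow(Add(15, Mul(-3, -14)), 2)))) = Add(-49427, Add(Rational(20158, 3), Mul(96, Add(15, 42)), Mul(Rational(1, 3), Pow(Add(15, 42), 2)))) = Add(-49427, Add(Rational(20158, 3), Mul(96, 57), Mul(Rational(1, 3), Pow(57, 2)))) = Add(-49427, Add(Rational(20158, 3), 5472, Mul(Rational(1, 3), 3249))) = Add(-49427, Add(Rational(20158, 3), 5472, 1083)) = Add(-49427, Rational(39823, 3)) = Rational(-108458, 3)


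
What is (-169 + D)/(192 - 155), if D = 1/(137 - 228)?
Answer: -15380/3367 ≈ -4.5679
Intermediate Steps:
D = -1/91 (D = 1/(-91) = -1/91 ≈ -0.010989)
(-169 + D)/(192 - 155) = (-169 - 1/91)/(192 - 155) = -15380/91/37 = -15380/91*1/37 = -15380/3367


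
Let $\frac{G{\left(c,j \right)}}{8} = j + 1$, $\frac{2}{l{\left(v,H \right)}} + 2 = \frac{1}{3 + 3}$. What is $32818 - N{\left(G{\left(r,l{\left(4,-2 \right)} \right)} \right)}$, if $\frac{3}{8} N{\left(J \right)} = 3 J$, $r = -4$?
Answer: $\frac{361062}{11} \approx 32824.0$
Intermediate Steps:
$l{\left(v,H \right)} = - \frac{12}{11}$ ($l{\left(v,H \right)} = \frac{2}{-2 + \frac{1}{3 + 3}} = \frac{2}{-2 + \frac{1}{6}} = \frac{2}{- \frac{11}{6}} = 2 \left(- \frac{6}{11}\right) = - \frac{12}{11}$)
$G{\left(c,j \right)} = 8 + 8 j$ ($G{\left(c,j \right)} = 8 \left(j + 1\right) = 8 \left(1 + j\right) = 8 + 8 j$)
$N{\left(J \right)} = 8 J$ ($N{\left(J \right)} = \frac{8 \cdot 3 J}{3} = 8 J$)
$32818 - N{\left(G{\left(r,l{\left(4,-2 \right)} \right)} \right)} = 32818 - 8 \left(8 + 8 \left(- \frac{12}{11}\right)\right) = 32818 - 8 \left(8 - \frac{96}{11}\right) = 32818 - 8 \left(- \frac{8}{11}\right) = 32818 - - \frac{64}{11} = 32818 + \frac{64}{11} = \frac{361062}{11}$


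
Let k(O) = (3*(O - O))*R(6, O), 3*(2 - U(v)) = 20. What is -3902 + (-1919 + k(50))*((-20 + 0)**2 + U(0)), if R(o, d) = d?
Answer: -2287640/3 ≈ -7.6255e+5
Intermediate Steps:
U(v) = -14/3 (U(v) = 2 - 1/3*20 = 2 - 20/3 = -14/3)
k(O) = 0 (k(O) = (3*(O - O))*O = (3*0)*O = 0*O = 0)
-3902 + (-1919 + k(50))*((-20 + 0)**2 + U(0)) = -3902 + (-1919 + 0)*((-20 + 0)**2 - 14/3) = -3902 - 1919*((-20)**2 - 14/3) = -3902 - 1919*(400 - 14/3) = -3902 - 1919*1186/3 = -3902 - 2275934/3 = -2287640/3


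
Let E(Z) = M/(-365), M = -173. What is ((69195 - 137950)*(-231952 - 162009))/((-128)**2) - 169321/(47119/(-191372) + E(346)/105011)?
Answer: 400388576128624980955/171036814098432 ≈ 2.3409e+6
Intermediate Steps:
E(Z) = 173/365 (E(Z) = -173/(-365) = -173*(-1/365) = 173/365)
((69195 - 137950)*(-231952 - 162009))/((-128)**2) - 169321/(47119/(-191372) + E(346)/105011) = ((69195 - 137950)*(-231952 - 162009))/((-128)**2) - 169321/(47119/(-191372) + (173/365)/105011) = -68755*(-393961)/16384 - 169321/(47119*(-1/191372) + (173/365)*(1/105011)) = 27086788555*(1/16384) - 169321/(-47119/191372 + 1/221555) = 27086788555/16384 - 169321/(-10439258673/42399423460) = 27086788555/16384 - 169321*(-42399423460/10439258673) = 27086788555/16384 + 7179112779670660/10439258673 = 400388576128624980955/171036814098432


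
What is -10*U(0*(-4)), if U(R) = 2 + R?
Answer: -20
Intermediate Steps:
-10*U(0*(-4)) = -10*(2 + 0*(-4)) = -10*(2 + 0) = -10*2 = -20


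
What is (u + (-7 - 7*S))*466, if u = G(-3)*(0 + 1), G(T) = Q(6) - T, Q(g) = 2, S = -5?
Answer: 15378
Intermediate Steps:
G(T) = 2 - T
u = 5 (u = (2 - 1*(-3))*(0 + 1) = (2 + 3)*1 = 5*1 = 5)
(u + (-7 - 7*S))*466 = (5 + (-7 - 7*(-5)))*466 = (5 + (-7 + 35))*466 = (5 + 28)*466 = 33*466 = 15378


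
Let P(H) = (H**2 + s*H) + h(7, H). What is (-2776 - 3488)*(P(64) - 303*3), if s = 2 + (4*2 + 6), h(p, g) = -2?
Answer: -26365176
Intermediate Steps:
s = 16 (s = 2 + (8 + 6) = 2 + 14 = 16)
P(H) = -2 + H**2 + 16*H (P(H) = (H**2 + 16*H) - 2 = -2 + H**2 + 16*H)
(-2776 - 3488)*(P(64) - 303*3) = (-2776 - 3488)*((-2 + 64**2 + 16*64) - 303*3) = -6264*((-2 + 4096 + 1024) - 909) = -6264*(5118 - 909) = -6264*4209 = -26365176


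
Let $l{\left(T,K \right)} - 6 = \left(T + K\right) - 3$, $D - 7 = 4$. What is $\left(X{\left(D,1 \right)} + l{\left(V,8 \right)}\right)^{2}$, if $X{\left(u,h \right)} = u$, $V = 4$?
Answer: $676$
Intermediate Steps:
$D = 11$ ($D = 7 + 4 = 11$)
$l{\left(T,K \right)} = 3 + K + T$ ($l{\left(T,K \right)} = 6 - \left(3 - K - T\right) = 6 + \left(-3 + K + T\right) = 3 + K + T$)
$\left(X{\left(D,1 \right)} + l{\left(V,8 \right)}\right)^{2} = \left(11 + \left(3 + 8 + 4\right)\right)^{2} = \left(11 + 15\right)^{2} = 26^{2} = 676$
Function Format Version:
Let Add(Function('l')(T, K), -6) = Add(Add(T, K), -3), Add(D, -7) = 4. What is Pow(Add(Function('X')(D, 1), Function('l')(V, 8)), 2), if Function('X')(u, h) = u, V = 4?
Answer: 676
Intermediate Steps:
D = 11 (D = Add(7, 4) = 11)
Function('l')(T, K) = Add(3, K, T) (Function('l')(T, K) = Add(6, Add(Add(T, K), -3)) = Add(6, Add(Add(K, T), -3)) = Add(6, Add(-3, K, T)) = Add(3, K, T))
Pow(Add(Function('X')(D, 1), Function('l')(V, 8)), 2) = Pow(Add(11, Add(3, 8, 4)), 2) = Pow(Add(11, 15), 2) = Pow(26, 2) = 676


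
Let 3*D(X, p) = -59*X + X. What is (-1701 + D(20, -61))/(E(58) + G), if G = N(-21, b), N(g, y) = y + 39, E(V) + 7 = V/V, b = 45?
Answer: -6263/234 ≈ -26.765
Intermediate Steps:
D(X, p) = -58*X/3 (D(X, p) = (-59*X + X)/3 = (-58*X)/3 = -58*X/3)
E(V) = -6 (E(V) = -7 + V/V = -7 + 1 = -6)
N(g, y) = 39 + y
G = 84 (G = 39 + 45 = 84)
(-1701 + D(20, -61))/(E(58) + G) = (-1701 - 58/3*20)/(-6 + 84) = (-1701 - 1160/3)/78 = -6263/3*1/78 = -6263/234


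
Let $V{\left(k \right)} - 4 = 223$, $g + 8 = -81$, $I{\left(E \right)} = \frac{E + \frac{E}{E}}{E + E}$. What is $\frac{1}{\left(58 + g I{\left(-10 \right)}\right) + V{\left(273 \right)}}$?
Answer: $\frac{20}{4899} \approx 0.0040825$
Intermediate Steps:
$I{\left(E \right)} = \frac{1 + E}{2 E}$ ($I{\left(E \right)} = \frac{E + 1}{2 E} = \left(1 + E\right) \frac{1}{2 E} = \frac{1 + E}{2 E}$)
$g = -89$ ($g = -8 - 81 = -89$)
$V{\left(k \right)} = 227$ ($V{\left(k \right)} = 4 + 223 = 227$)
$\frac{1}{\left(58 + g I{\left(-10 \right)}\right) + V{\left(273 \right)}} = \frac{1}{\left(58 - 89 \frac{1 - 10}{2 \left(-10\right)}\right) + 227} = \frac{1}{\left(58 - 89 \cdot \frac{1}{2} \left(- \frac{1}{10}\right) \left(-9\right)\right) + 227} = \frac{1}{\left(58 - \frac{801}{20}\right) + 227} = \frac{1}{\frac{359}{20} + 227} = \frac{1}{\frac{4899}{20}} = \frac{20}{4899}$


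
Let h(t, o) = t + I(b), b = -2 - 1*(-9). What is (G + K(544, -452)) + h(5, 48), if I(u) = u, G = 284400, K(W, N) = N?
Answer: 283960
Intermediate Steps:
b = 7 (b = -2 + 9 = 7)
h(t, o) = 7 + t (h(t, o) = t + 7 = 7 + t)
(G + K(544, -452)) + h(5, 48) = (284400 - 452) + (7 + 5) = 283948 + 12 = 283960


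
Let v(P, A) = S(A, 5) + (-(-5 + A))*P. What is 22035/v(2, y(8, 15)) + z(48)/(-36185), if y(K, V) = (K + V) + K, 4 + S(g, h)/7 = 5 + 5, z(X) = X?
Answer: -159467391/72370 ≈ -2203.5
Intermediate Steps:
S(g, h) = 42 (S(g, h) = -28 + 7*(5 + 5) = -28 + 7*10 = -28 + 70 = 42)
y(K, V) = V + 2*K
v(P, A) = 42 + P*(5 - A) (v(P, A) = 42 + (-(-5 + A))*P = 42 + (5 - A)*P = 42 + P*(5 - A))
22035/v(2, y(8, 15)) + z(48)/(-36185) = 22035/(42 + 5*2 - 1*(15 + 2*8)*2) + 48/(-36185) = 22035/(42 + 10 - 1*(15 + 16)*2) + 48*(-1/36185) = 22035/(42 + 10 - 1*31*2) - 48/36185 = 22035/(42 + 10 - 62) - 48/36185 = 22035/(-10) - 48/36185 = 22035*(-⅒) - 48/36185 = -4407/2 - 48/36185 = -159467391/72370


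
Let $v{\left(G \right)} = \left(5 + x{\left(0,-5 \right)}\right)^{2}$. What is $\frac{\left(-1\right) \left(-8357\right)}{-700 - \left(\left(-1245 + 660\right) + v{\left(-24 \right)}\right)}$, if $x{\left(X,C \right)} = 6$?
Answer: $- \frac{8357}{236} \approx -35.411$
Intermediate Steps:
$v{\left(G \right)} = 121$ ($v{\left(G \right)} = \left(5 + 6\right)^{2} = 11^{2} = 121$)
$\frac{\left(-1\right) \left(-8357\right)}{-700 - \left(\left(-1245 + 660\right) + v{\left(-24 \right)}\right)} = \frac{\left(-1\right) \left(-8357\right)}{-700 - \left(\left(-1245 + 660\right) + 121\right)} = \frac{8357}{-700 - \left(-585 + 121\right)} = \frac{8357}{-700 - -464} = \frac{8357}{-700 + 464} = \frac{8357}{-236} = 8357 \left(- \frac{1}{236}\right) = - \frac{8357}{236}$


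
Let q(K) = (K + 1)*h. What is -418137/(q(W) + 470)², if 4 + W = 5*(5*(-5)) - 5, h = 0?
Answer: -418137/220900 ≈ -1.8929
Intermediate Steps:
W = -134 (W = -4 + (5*(5*(-5)) - 5) = -4 + (5*(-25) - 5) = -4 + (-125 - 5) = -4 - 130 = -134)
q(K) = 0 (q(K) = (K + 1)*0 = (1 + K)*0 = 0)
-418137/(q(W) + 470)² = -418137/(0 + 470)² = -418137/(470²) = -418137/220900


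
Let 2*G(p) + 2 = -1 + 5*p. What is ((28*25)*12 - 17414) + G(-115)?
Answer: -9303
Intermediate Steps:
G(p) = -3/2 + 5*p/2 (G(p) = -1 + (-1 + 5*p)/2 = -1 + (-1/2 + 5*p/2) = -3/2 + 5*p/2)
((28*25)*12 - 17414) + G(-115) = ((28*25)*12 - 17414) + (-3/2 + (5/2)*(-115)) = (700*12 - 17414) + (-3/2 - 575/2) = (8400 - 17414) - 289 = -9014 - 289 = -9303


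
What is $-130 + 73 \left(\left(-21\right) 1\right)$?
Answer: $-1663$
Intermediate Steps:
$-130 + 73 \left(\left(-21\right) 1\right) = -130 + 73 \left(-21\right) = -130 - 1533 = -1663$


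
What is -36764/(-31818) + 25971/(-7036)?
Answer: -283836887/111935724 ≈ -2.5357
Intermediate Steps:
-36764/(-31818) + 25971/(-7036) = -36764*(-1/31818) + 25971*(-1/7036) = 18382/15909 - 25971/7036 = -283836887/111935724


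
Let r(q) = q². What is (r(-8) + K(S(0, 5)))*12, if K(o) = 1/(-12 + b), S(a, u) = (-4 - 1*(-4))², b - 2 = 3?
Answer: 5364/7 ≈ 766.29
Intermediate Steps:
b = 5 (b = 2 + 3 = 5)
S(a, u) = 0 (S(a, u) = (-4 + 4)² = 0² = 0)
K(o) = -⅐ (K(o) = 1/(-12 + 5) = 1/(-7) = -⅐)
(r(-8) + K(S(0, 5)))*12 = ((-8)² - ⅐)*12 = (64 - ⅐)*12 = (447/7)*12 = 5364/7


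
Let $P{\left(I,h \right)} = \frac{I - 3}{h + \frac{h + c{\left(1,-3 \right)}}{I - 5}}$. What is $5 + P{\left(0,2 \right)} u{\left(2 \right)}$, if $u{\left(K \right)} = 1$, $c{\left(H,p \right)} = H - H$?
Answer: $\frac{25}{8} \approx 3.125$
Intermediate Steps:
$c{\left(H,p \right)} = 0$
$P{\left(I,h \right)} = \frac{-3 + I}{h + \frac{h}{-5 + I}}$ ($P{\left(I,h \right)} = \frac{I - 3}{h + \frac{h + 0}{I - 5}} = \frac{-3 + I}{h + \frac{h}{-5 + I}}$)
$5 + P{\left(0,2 \right)} u{\left(2 \right)} = 5 + \frac{15 + 0^{2} - 0}{2 \left(-4 + 0\right)} 1 = 5 + \frac{15 + 0 + 0}{2 \left(-4\right)} 1 = 5 + \frac{1}{2} \left(- \frac{1}{4}\right) 15 \cdot 1 = 5 - \frac{15}{8} = \frac{25}{8}$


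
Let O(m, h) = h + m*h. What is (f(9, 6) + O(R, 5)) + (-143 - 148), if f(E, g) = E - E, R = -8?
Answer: -326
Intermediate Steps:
f(E, g) = 0
O(m, h) = h + h*m
(f(9, 6) + O(R, 5)) + (-143 - 148) = (0 + 5*(1 - 8)) + (-143 - 148) = (0 + 5*(-7)) - 291 = (0 - 35) - 291 = -35 - 291 = -326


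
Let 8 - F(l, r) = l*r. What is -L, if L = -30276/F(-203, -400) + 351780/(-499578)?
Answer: 186618031/563357458 ≈ 0.33126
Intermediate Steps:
F(l, r) = 8 - l*r
L = -186618031/563357458 (L = -30276/(8 - 1*(-203)*(-400)) + 351780/(-499578) = -30276/(8 - 81200) + 351780*(-1/499578) = -30276/(-81192) - 58630/83263 = -30276*(-1/81192) - 58630/83263 = 2523/6766 - 58630/83263 = -186618031/563357458 ≈ -0.33126)
-L = -1*(-186618031/563357458) = 186618031/563357458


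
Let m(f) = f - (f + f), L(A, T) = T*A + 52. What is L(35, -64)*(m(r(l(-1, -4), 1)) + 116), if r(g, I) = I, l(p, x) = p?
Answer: -251620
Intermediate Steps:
L(A, T) = 52 + A*T (L(A, T) = A*T + 52 = 52 + A*T)
m(f) = -f (m(f) = f - 2*f = -f)
L(35, -64)*(m(r(l(-1, -4), 1)) + 116) = (52 + 35*(-64))*(-1*1 + 116) = (52 - 2240)*(-1 + 116) = -2188*115 = -251620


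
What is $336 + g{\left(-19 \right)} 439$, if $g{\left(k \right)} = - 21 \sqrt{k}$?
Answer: $336 - 9219 i \sqrt{19} \approx 336.0 - 40185.0 i$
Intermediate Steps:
$336 + g{\left(-19 \right)} 439 = 336 + - 21 \sqrt{-19} \cdot 439 = 336 + - 21 i \sqrt{19} \cdot 439 = 336 - 9219 i \sqrt{19}$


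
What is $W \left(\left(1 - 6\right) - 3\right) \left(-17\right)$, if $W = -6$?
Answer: $-816$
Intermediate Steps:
$W \left(\left(1 - 6\right) - 3\right) \left(-17\right) = - 6 \left(\left(1 - 6\right) - 3\right) \left(-17\right) = - 6 \left(-5 - 3\right) \left(-17\right) = \left(-6\right) \left(-8\right) \left(-17\right) = 48 \left(-17\right) = -816$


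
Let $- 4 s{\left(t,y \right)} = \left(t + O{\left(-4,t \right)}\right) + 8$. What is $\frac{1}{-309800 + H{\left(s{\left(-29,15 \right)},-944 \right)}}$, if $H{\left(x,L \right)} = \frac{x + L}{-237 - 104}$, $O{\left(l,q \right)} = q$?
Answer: $- \frac{682}{211281737} \approx -3.2279 \cdot 10^{-6}$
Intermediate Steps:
$s{\left(t,y \right)} = -2 - \frac{t}{2}$ ($s{\left(t,y \right)} = - \frac{\left(t + t\right) + 8}{4} = - \frac{2 t + 8}{4} = - \frac{8 + 2 t}{4} = -2 - \frac{t}{2}$)
$H{\left(x,L \right)} = - \frac{L}{341} - \frac{x}{341}$ ($H{\left(x,L \right)} = \frac{L + x}{-341} = \left(L + x\right) \left(- \frac{1}{341}\right) = - \frac{L}{341} - \frac{x}{341}$)
$\frac{1}{-309800 + H{\left(s{\left(-29,15 \right)},-944 \right)}} = \frac{1}{-309800 - \left(- \frac{944}{341} + \frac{-2 - - \frac{29}{2}}{341}\right)} = \frac{1}{-309800 + \left(\frac{944}{341} - \frac{-2 + \frac{29}{2}}{341}\right)} = \frac{1}{-309800 + \left(\frac{944}{341} - \frac{25}{682}\right)} = \frac{1}{-309800 + \frac{1863}{682}} = \frac{1}{- \frac{211281737}{682}} = - \frac{682}{211281737}$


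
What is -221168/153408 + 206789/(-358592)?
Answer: -1734877537/859545024 ≈ -2.0184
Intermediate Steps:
-221168/153408 + 206789/(-358592) = -221168*1/153408 + 206789*(-1/358592) = -13823/9588 - 206789/358592 = -1734877537/859545024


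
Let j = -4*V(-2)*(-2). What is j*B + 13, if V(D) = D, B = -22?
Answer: 365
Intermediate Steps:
j = -16 (j = -4*(-2)*(-2) = 8*(-2) = -16)
j*B + 13 = -16*(-22) + 13 = 352 + 13 = 365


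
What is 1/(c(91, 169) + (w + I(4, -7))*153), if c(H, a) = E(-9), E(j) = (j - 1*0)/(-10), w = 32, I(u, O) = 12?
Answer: 10/67329 ≈ 0.00014852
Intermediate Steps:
E(j) = -j/10 (E(j) = (j + 0)*(-1/10) = j*(-1/10) = -j/10)
c(H, a) = 9/10 (c(H, a) = -1/10*(-9) = 9/10)
1/(c(91, 169) + (w + I(4, -7))*153) = 1/(9/10 + (32 + 12)*153) = 1/(9/10 + 44*153) = 1/(9/10 + 6732) = 1/(67329/10) = 10/67329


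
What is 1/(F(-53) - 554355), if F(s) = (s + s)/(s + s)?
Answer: -1/554354 ≈ -1.8039e-6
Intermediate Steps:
F(s) = 1 (F(s) = (2*s)/((2*s)) = (2*s)*(1/(2*s)) = 1)
1/(F(-53) - 554355) = 1/(1 - 554355) = 1/(-554354) = -1/554354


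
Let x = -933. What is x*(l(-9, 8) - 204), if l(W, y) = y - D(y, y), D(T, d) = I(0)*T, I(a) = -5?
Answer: 145548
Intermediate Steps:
D(T, d) = -5*T
l(W, y) = 6*y (l(W, y) = y - (-5)*y = y + 5*y = 6*y)
x*(l(-9, 8) - 204) = -933*(6*8 - 204) = -933*(48 - 204) = -933*(-156) = 145548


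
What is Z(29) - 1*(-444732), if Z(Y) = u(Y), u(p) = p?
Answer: 444761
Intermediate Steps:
Z(Y) = Y
Z(29) - 1*(-444732) = 29 - 1*(-444732) = 29 + 444732 = 444761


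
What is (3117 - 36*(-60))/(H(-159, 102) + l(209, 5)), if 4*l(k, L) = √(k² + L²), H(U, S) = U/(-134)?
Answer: -224863524/98047555 + 1942453146*√26/98047555 ≈ 98.725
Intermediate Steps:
H(U, S) = -U/134 (H(U, S) = U*(-1/134) = -U/134)
l(k, L) = √(L² + k²)/4 (l(k, L) = √(k² + L²)/4 = √(L² + k²)/4)
(3117 - 36*(-60))/(H(-159, 102) + l(209, 5)) = (3117 - 36*(-60))/(-1/134*(-159) + √(5² + 209²)/4) = (3117 + 2160)/(159/134 + √(25 + 43681)/4) = 5277/(159/134 + √43706/4) = 5277/(159/134 + (41*√26)/4) = 5277/(159/134 + 41*√26/4)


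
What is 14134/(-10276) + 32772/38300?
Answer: -25570891/49196350 ≈ -0.51977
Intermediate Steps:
14134/(-10276) + 32772/38300 = 14134*(-1/10276) + 32772*(1/38300) = -7067/5138 + 8193/9575 = -25570891/49196350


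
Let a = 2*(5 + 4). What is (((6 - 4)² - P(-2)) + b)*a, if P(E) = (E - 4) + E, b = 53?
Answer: 1170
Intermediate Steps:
a = 18 (a = 2*9 = 18)
P(E) = -4 + 2*E (P(E) = (-4 + E) + E = -4 + 2*E)
(((6 - 4)² - P(-2)) + b)*a = (((6 - 4)² - (-4 + 2*(-2))) + 53)*18 = ((2² - (-4 - 4)) + 53)*18 = ((4 - 1*(-8)) + 53)*18 = ((4 + 8) + 53)*18 = (12 + 53)*18 = 65*18 = 1170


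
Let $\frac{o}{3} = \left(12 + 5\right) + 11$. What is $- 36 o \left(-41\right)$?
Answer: $123984$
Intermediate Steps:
$o = 84$ ($o = 3 \left(\left(12 + 5\right) + 11\right) = 3 \left(17 + 11\right) = 3 \cdot 28 = 84$)
$- 36 o \left(-41\right) = \left(-36\right) 84 \left(-41\right) = \left(-3024\right) \left(-41\right) = 123984$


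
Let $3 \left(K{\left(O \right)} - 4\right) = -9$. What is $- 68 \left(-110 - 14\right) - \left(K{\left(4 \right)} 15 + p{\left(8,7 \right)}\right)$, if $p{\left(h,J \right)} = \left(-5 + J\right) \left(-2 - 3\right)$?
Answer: $8427$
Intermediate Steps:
$K{\left(O \right)} = 1$ ($K{\left(O \right)} = 4 + \frac{1}{3} \left(-9\right) = 4 - 3 = 1$)
$p{\left(h,J \right)} = 25 - 5 J$ ($p{\left(h,J \right)} = \left(-5 + J\right) \left(-5\right) = 25 - 5 J$)
$- 68 \left(-110 - 14\right) - \left(K{\left(4 \right)} 15 + p{\left(8,7 \right)}\right) = - 68 \left(-110 - 14\right) - \left(1 \cdot 15 + \left(25 - 35\right)\right) = \left(-68\right) \left(-124\right) - \left(15 + \left(25 - 35\right)\right) = 8432 - \left(15 - 10\right) = 8432 - 5 = 8427$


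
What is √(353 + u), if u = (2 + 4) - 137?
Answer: √222 ≈ 14.900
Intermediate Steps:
u = -131 (u = 6 - 137 = -131)
√(353 + u) = √(353 - 131) = √222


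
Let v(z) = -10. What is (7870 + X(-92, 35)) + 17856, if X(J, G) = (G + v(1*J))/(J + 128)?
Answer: 926161/36 ≈ 25727.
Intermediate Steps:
X(J, G) = (-10 + G)/(128 + J) (X(J, G) = (G - 10)/(J + 128) = (-10 + G)/(128 + J))
(7870 + X(-92, 35)) + 17856 = (7870 + (-10 + 35)/(128 - 92)) + 17856 = (7870 + 25/36) + 17856 = 283345/36 + 17856 = 926161/36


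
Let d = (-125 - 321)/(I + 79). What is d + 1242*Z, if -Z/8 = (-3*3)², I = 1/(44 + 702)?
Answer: -47432163676/58935 ≈ -8.0482e+5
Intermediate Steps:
I = 1/746 ≈ 0.0013405
d = -332716/58935 (d = (-125 - 321)/(1/746 + 79) = -446/58935/746 = -446*746/58935 = -332716/58935 ≈ -5.6455)
Z = -648 (Z = -8*(-3*3)² = -8*(-9)² = -8*81 = -648)
d + 1242*Z = -332716/58935 + 1242*(-648) = -332716/58935 - 804816 = -47432163676/58935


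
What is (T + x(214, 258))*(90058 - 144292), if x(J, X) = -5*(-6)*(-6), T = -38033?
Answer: 2072443842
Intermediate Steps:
x(J, X) = -180 (x(J, X) = 30*(-6) = -180)
(T + x(214, 258))*(90058 - 144292) = (-38033 - 180)*(90058 - 144292) = -38213*(-54234) = 2072443842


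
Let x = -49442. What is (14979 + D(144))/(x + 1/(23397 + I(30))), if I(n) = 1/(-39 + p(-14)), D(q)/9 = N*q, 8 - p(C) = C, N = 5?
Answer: -8535274332/19665456599 ≈ -0.43402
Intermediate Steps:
p(C) = 8 - C
D(q) = 45*q (D(q) = 9*(5*q) = 45*q)
I(n) = -1/17 (I(n) = 1/(-39 + (8 - 1*(-14))) = 1/(-39 + (8 + 14)) = 1/(-39 + 22) = 1/(-17) = -1/17)
(14979 + D(144))/(x + 1/(23397 + I(30))) = (14979 + 45*144)/(-49442 + 1/(23397 - 1/17)) = (14979 + 6480)/(-49442 + 1/(397748/17)) = 21459/(-49442 + 17/397748) = 21459/(-19665456599/397748) = 21459*(-397748/19665456599) = -8535274332/19665456599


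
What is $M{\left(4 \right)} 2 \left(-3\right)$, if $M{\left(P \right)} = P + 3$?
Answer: $-42$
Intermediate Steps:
$M{\left(P \right)} = 3 + P$
$M{\left(4 \right)} 2 \left(-3\right) = \left(3 + 4\right) 2 \left(-3\right) = 7 \cdot 2 \left(-3\right) = 14 \left(-3\right) = -42$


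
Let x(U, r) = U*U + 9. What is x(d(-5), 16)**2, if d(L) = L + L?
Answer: 11881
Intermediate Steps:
d(L) = 2*L
x(U, r) = 9 + U**2 (x(U, r) = U**2 + 9 = 9 + U**2)
x(d(-5), 16)**2 = (9 + (2*(-5))**2)**2 = (9 + (-10)**2)**2 = (9 + 100)**2 = 109**2 = 11881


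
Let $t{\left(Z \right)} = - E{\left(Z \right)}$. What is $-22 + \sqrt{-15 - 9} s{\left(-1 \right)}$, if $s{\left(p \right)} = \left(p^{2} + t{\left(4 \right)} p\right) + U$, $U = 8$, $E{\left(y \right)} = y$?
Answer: $-22 + 26 i \sqrt{6} \approx -22.0 + 63.687 i$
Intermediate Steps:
$t{\left(Z \right)} = - Z$
$s{\left(p \right)} = 8 + p^{2} - 4 p$ ($s{\left(p \right)} = \left(p^{2} + \left(-1\right) 4 p\right) + 8 = \left(p^{2} - 4 p\right) + 8 = 8 + p^{2} - 4 p$)
$-22 + \sqrt{-15 - 9} s{\left(-1 \right)} = -22 + \sqrt{-15 - 9} \left(8 + \left(-1\right)^{2} - -4\right) = -22 + \sqrt{-24} \left(8 + 1 + 4\right) = -22 + 2 i \sqrt{6} \cdot 13 = -22 + 26 i \sqrt{6}$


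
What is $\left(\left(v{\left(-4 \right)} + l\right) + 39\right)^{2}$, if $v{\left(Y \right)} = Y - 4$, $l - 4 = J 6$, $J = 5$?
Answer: $4225$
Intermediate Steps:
$l = 34$ ($l = 4 + 5 \cdot 6 = 4 + 30 = 34$)
$v{\left(Y \right)} = -4 + Y$ ($v{\left(Y \right)} = Y - 4 = -4 + Y$)
$\left(\left(v{\left(-4 \right)} + l\right) + 39\right)^{2} = \left(\left(\left(-4 - 4\right) + 34\right) + 39\right)^{2} = \left(\left(-8 + 34\right) + 39\right)^{2} = \left(26 + 39\right)^{2} = 65^{2} = 4225$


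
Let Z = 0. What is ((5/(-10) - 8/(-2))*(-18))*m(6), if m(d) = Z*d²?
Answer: 0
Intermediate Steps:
m(d) = 0 (m(d) = 0*d² = 0)
((5/(-10) - 8/(-2))*(-18))*m(6) = ((5/(-10) - 8/(-2))*(-18))*0 = ((5*(-⅒) - 8*(-½))*(-18))*0 = ((-½ + 4)*(-18))*0 = ((7/2)*(-18))*0 = -63*0 = 0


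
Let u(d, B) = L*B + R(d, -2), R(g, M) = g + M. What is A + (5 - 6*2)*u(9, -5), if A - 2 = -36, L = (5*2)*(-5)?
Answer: -1833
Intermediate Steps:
R(g, M) = M + g
L = -50 (L = 10*(-5) = -50)
A = -34 (A = 2 - 36 = -34)
u(d, B) = -2 + d - 50*B (u(d, B) = -50*B + (-2 + d) = -2 + d - 50*B)
A + (5 - 6*2)*u(9, -5) = -34 + (5 - 6*2)*(-2 + 9 - 50*(-5)) = -34 + (5 - 12)*(-2 + 9 + 250) = -34 - 7*257 = -34 - 1799 = -1833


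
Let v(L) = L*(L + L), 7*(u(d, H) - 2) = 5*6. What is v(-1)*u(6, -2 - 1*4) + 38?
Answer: 354/7 ≈ 50.571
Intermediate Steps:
u(d, H) = 44/7 (u(d, H) = 2 + (5*6)/7 = 2 + (⅐)*30 = 2 + 30/7 = 44/7)
v(L) = 2*L² (v(L) = L*(2*L) = 2*L²)
v(-1)*u(6, -2 - 1*4) + 38 = (2*(-1)²)*(44/7) + 38 = (2*1)*(44/7) + 38 = 2*(44/7) + 38 = 88/7 + 38 = 354/7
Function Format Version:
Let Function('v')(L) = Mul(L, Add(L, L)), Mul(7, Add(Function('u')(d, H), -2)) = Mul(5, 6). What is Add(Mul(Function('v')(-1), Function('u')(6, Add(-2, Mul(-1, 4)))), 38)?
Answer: Rational(354, 7) ≈ 50.571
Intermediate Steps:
Function('u')(d, H) = Rational(44, 7) (Function('u')(d, H) = Add(2, Mul(Rational(1, 7), Mul(5, 6))) = Add(2, Mul(Rational(1, 7), 30)) = Add(2, Rational(30, 7)) = Rational(44, 7))
Function('v')(L) = Mul(2, Pow(L, 2)) (Function('v')(L) = Mul(L, Mul(2, L)) = Mul(2, Pow(L, 2)))
Add(Mul(Function('v')(-1), Function('u')(6, Add(-2, Mul(-1, 4)))), 38) = Add(Mul(Mul(2, Pow(-1, 2)), Rational(44, 7)), 38) = Add(Mul(Mul(2, 1), Rational(44, 7)), 38) = Add(Mul(2, Rational(44, 7)), 38) = Add(Rational(88, 7), 38) = Rational(354, 7)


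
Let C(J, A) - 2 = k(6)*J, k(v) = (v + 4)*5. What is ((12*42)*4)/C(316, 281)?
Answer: 1008/7901 ≈ 0.12758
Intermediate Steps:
k(v) = 20 + 5*v (k(v) = (4 + v)*5 = 20 + 5*v)
C(J, A) = 2 + 50*J (C(J, A) = 2 + (20 + 5*6)*J = 2 + (20 + 30)*J = 2 + 50*J)
((12*42)*4)/C(316, 281) = ((12*42)*4)/(2 + 50*316) = (504*4)/(2 + 15800) = 2016/15802 = 2016*(1/15802) = 1008/7901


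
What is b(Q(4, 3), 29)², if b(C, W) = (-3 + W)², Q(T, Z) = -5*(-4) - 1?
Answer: 456976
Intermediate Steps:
Q(T, Z) = 19 (Q(T, Z) = 20 - 1 = 19)
b(Q(4, 3), 29)² = ((-3 + 29)²)² = (26²)² = 676² = 456976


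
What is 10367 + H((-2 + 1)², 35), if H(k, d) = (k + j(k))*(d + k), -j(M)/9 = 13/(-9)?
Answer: 10871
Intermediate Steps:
j(M) = 13 (j(M) = -117/(-9) = -117*(-1)/9 = -9*(-13/9) = 13)
H(k, d) = (13 + k)*(d + k) (H(k, d) = (k + 13)*(d + k) = (13 + k)*(d + k))
10367 + H((-2 + 1)², 35) = 10367 + (((-2 + 1)²)² + 13*35 + 13*(-2 + 1)² + 35*(-2 + 1)²) = 10367 + (((-1)²)² + 455 + 13*(-1)² + 35*(-1)²) = 10367 + (1² + 455 + 13*1 + 35*1) = 10367 + (1 + 455 + 13 + 35) = 10367 + 504 = 10871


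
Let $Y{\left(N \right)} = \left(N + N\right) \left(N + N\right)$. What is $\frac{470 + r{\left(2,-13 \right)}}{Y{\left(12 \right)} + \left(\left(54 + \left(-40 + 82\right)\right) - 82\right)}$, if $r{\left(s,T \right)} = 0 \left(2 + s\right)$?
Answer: $\frac{47}{59} \approx 0.79661$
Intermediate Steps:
$Y{\left(N \right)} = 4 N^{2}$ ($Y{\left(N \right)} = 2 N 2 N = 4 N^{2}$)
$r{\left(s,T \right)} = 0$
$\frac{470 + r{\left(2,-13 \right)}}{Y{\left(12 \right)} + \left(\left(54 + \left(-40 + 82\right)\right) - 82\right)} = \frac{470 + 0}{4 \cdot 12^{2} + \left(\left(54 + \left(-40 + 82\right)\right) - 82\right)} = \frac{470}{4 \cdot 144 + \left(\left(54 + 42\right) - 82\right)} = \frac{470}{576 + \left(96 - 82\right)} = \frac{470}{576 + 14} = \frac{470}{590} = 470 \cdot \frac{1}{590} = \frac{47}{59}$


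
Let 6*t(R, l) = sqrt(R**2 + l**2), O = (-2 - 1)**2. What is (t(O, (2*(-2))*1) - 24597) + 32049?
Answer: 7452 + sqrt(97)/6 ≈ 7453.6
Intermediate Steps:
O = 9 (O = (-3)**2 = 9)
t(R, l) = sqrt(R**2 + l**2)/6
(t(O, (2*(-2))*1) - 24597) + 32049 = (sqrt(9**2 + ((2*(-2))*1)**2)/6 - 24597) + 32049 = (sqrt(81 + (-4*1)**2)/6 - 24597) + 32049 = (sqrt(81 + (-4)**2)/6 - 24597) + 32049 = (sqrt(81 + 16)/6 - 24597) + 32049 = (sqrt(97)/6 - 24597) + 32049 = (-24597 + sqrt(97)/6) + 32049 = 7452 + sqrt(97)/6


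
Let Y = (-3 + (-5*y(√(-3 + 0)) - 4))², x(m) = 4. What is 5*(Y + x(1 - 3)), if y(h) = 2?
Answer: 1465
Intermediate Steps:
Y = 289 (Y = (-3 + (-5*2 - 4))² = (-3 + (-10 - 4))² = (-3 - 14)² = (-17)² = 289)
5*(Y + x(1 - 3)) = 5*(289 + 4) = 5*293 = 1465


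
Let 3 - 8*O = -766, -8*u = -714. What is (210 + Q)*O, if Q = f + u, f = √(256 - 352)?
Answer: 920493/32 + 769*I*√6/2 ≈ 28765.0 + 941.83*I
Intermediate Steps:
u = 357/4 (u = -⅛*(-714) = 357/4 ≈ 89.250)
f = 4*I*√6 (f = √(-96) = 4*I*√6 ≈ 9.798*I)
O = 769/8 (O = 3/8 - ⅛*(-766) = 3/8 + 383/4 = 769/8 ≈ 96.125)
Q = 357/4 + 4*I*√6 (Q = 4*I*√6 + 357/4 = 357/4 + 4*I*√6 ≈ 89.25 + 9.798*I)
(210 + Q)*O = (210 + (357/4 + 4*I*√6))*(769/8) = (1197/4 + 4*I*√6)*(769/8) = 920493/32 + 769*I*√6/2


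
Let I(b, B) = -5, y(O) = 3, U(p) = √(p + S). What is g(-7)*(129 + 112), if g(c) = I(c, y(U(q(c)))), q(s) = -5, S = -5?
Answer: -1205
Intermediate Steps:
U(p) = √(-5 + p) (U(p) = √(p - 5) = √(-5 + p))
g(c) = -5
g(-7)*(129 + 112) = -5*(129 + 112) = -5*241 = -1205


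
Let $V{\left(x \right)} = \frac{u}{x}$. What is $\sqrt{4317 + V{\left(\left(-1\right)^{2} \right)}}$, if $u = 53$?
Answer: $\sqrt{4370} \approx 66.106$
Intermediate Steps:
$V{\left(x \right)} = \frac{53}{x}$
$\sqrt{4317 + V{\left(\left(-1\right)^{2} \right)}} = \sqrt{4317 + \frac{53}{\left(-1\right)^{2}}} = \sqrt{4317 + \frac{53}{1}} = \sqrt{4317 + 53 \cdot 1} = \sqrt{4317 + 53} = \sqrt{4370}$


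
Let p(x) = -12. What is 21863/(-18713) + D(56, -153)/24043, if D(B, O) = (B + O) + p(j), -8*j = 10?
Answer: -527691826/449916659 ≈ -1.1729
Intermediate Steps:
j = -5/4 (j = -⅛*10 = -5/4 ≈ -1.2500)
D(B, O) = -12 + B + O (D(B, O) = (B + O) - 12 = -12 + B + O)
21863/(-18713) + D(56, -153)/24043 = 21863/(-18713) + (-12 + 56 - 153)/24043 = 21863*(-1/18713) - 109*1/24043 = -21863/18713 - 109/24043 = -527691826/449916659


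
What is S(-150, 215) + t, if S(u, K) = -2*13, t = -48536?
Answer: -48562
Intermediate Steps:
S(u, K) = -26
S(-150, 215) + t = -26 - 48536 = -48562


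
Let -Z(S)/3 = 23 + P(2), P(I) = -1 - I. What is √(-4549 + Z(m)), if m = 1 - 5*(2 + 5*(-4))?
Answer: I*√4609 ≈ 67.89*I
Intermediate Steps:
m = 91 (m = 1 - 5*(2 - 20) = 1 - 5*(-18) = 1 + 90 = 91)
Z(S) = -60 (Z(S) = -3*(23 + (-1 - 1*2)) = -3*(23 + (-1 - 2)) = -3*(23 - 3) = -3*20 = -60)
√(-4549 + Z(m)) = √(-4549 - 60) = √(-4609) = I*√4609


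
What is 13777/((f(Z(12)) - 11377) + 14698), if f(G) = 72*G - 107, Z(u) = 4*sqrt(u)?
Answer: 22139639/4667234 - 1983888*sqrt(3)/2333617 ≈ 3.2712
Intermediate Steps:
f(G) = -107 + 72*G
13777/((f(Z(12)) - 11377) + 14698) = 13777/(((-107 + 72*(4*sqrt(12))) - 11377) + 14698) = 13777/(((-107 + 72*(4*(2*sqrt(3)))) - 11377) + 14698) = 13777/(((-107 + 72*(8*sqrt(3))) - 11377) + 14698) = 13777/(((-107 + 576*sqrt(3)) - 11377) + 14698) = 13777/((-11484 + 576*sqrt(3)) + 14698) = 13777/(3214 + 576*sqrt(3))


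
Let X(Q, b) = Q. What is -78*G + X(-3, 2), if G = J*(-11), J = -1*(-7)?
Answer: 6003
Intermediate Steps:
J = 7
G = -77 (G = 7*(-11) = -77)
-78*G + X(-3, 2) = -78*(-77) - 3 = 6006 - 3 = 6003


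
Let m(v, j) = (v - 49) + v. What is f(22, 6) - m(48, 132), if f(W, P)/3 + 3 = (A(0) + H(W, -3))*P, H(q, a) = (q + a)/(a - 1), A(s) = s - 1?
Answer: -319/2 ≈ -159.50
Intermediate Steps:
A(s) = -1 + s
H(q, a) = (a + q)/(-1 + a)
m(v, j) = -49 + 2*v (m(v, j) = (-49 + v) + v = -49 + 2*v)
f(W, P) = -9 + 3*P*(-1/4 - W/4) (f(W, P) = -9 + 3*(((-1 + 0) + (-3 + W)/(-1 - 3))*P) = -9 + 3*((-1 + (-3 + W)/(-4))*P) = -9 + 3*((-1 - (-3 + W)/4)*P) = -9 + 3*((-1 + (3/4 - W/4))*P) = -9 + 3*((-1/4 - W/4)*P) = -9 + 3*(P*(-1/4 - W/4)) = -9 + 3*P*(-1/4 - W/4))
f(22, 6) - m(48, 132) = (-9 - 3/4*6 - 3/4*6*22) - (-49 + 2*48) = (-9 - 9/2 - 99) - (-49 + 96) = -225/2 - 1*47 = -225/2 - 47 = -319/2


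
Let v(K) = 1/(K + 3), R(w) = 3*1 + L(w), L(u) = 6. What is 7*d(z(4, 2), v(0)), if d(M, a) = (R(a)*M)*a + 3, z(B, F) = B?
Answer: 105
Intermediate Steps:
R(w) = 9 (R(w) = 3*1 + 6 = 3 + 6 = 9)
v(K) = 1/(3 + K)
d(M, a) = 3 + 9*M*a (d(M, a) = (9*M)*a + 3 = 9*M*a + 3 = 3 + 9*M*a)
7*d(z(4, 2), v(0)) = 7*(3 + 9*4/(3 + 0)) = 7*(3 + 9*4/3) = 7*(3 + 9*4*(⅓)) = 7*(3 + 12) = 7*15 = 105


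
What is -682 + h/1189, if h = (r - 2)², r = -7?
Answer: -810817/1189 ≈ -681.93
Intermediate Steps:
h = 81 (h = (-7 - 2)² = (-9)² = 81)
-682 + h/1189 = -682 + 81/1189 = -810817/1189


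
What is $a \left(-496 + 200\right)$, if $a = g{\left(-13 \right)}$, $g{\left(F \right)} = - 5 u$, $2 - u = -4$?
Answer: $8880$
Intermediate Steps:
$u = 6$ ($u = 2 - -4 = 2 + 4 = 6$)
$g{\left(F \right)} = -30$ ($g{\left(F \right)} = \left(-5\right) 6 = -30$)
$a = -30$
$a \left(-496 + 200\right) = - 30 \left(-496 + 200\right) = \left(-30\right) \left(-296\right) = 8880$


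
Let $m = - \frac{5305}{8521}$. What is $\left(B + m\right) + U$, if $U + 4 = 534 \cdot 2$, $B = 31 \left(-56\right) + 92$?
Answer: $- \frac{4947485}{8521} \approx -580.62$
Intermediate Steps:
$B = -1644$ ($B = -1736 + 92 = -1644$)
$U = 1064$ ($U = -4 + 534 \cdot 2 = -4 + 1068 = 1064$)
$m = - \frac{5305}{8521}$ ($m = \left(-5305\right) \frac{1}{8521} = - \frac{5305}{8521} \approx -0.62258$)
$\left(B + m\right) + U = \left(-1644 - \frac{5305}{8521}\right) + 1064 = - \frac{14013829}{8521} + 1064 = - \frac{4947485}{8521}$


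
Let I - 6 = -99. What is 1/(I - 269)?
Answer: -1/362 ≈ -0.0027624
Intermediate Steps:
I = -93 (I = 6 - 99 = -93)
1/(I - 269) = 1/(-93 - 269) = 1/(-362) = -1/362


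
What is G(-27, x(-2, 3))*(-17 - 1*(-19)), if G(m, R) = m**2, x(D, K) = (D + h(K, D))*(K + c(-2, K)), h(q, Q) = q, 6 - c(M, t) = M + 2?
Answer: 1458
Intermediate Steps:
c(M, t) = 4 - M (c(M, t) = 6 - (M + 2) = 6 - (2 + M) = 6 + (-2 - M) = 4 - M)
x(D, K) = (6 + K)*(D + K) (x(D, K) = (D + K)*(K + (4 - 1*(-2))) = (D + K)*(K + (4 + 2)) = (D + K)*(K + 6) = (D + K)*(6 + K) = (6 + K)*(D + K))
G(-27, x(-2, 3))*(-17 - 1*(-19)) = (-27)**2*(-17 - 1*(-19)) = 729*(-17 + 19) = 729*2 = 1458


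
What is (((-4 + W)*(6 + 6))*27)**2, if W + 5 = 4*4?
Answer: 5143824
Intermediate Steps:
W = 11 (W = -5 + 4*4 = -5 + 16 = 11)
(((-4 + W)*(6 + 6))*27)**2 = (((-4 + 11)*(6 + 6))*27)**2 = ((7*12)*27)**2 = (84*27)**2 = 2268**2 = 5143824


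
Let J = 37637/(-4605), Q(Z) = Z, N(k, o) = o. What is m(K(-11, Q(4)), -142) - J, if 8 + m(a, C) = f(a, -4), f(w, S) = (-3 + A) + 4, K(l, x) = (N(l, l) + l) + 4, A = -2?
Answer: -3808/4605 ≈ -0.82693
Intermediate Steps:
K(l, x) = 4 + 2*l (K(l, x) = (l + l) + 4 = 2*l + 4 = 4 + 2*l)
f(w, S) = -1 (f(w, S) = (-3 - 2) + 4 = -5 + 4 = -1)
m(a, C) = -9 (m(a, C) = -8 - 1 = -9)
J = -37637/4605 (J = 37637*(-1/4605) = -37637/4605 ≈ -8.1731)
m(K(-11, Q(4)), -142) - J = -9 - 1*(-37637/4605) = -9 + 37637/4605 = -3808/4605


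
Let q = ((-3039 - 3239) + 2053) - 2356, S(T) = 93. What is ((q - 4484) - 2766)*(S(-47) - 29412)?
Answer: 405511089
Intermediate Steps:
q = -6581 (q = (-6278 + 2053) - 2356 = -4225 - 2356 = -6581)
((q - 4484) - 2766)*(S(-47) - 29412) = ((-6581 - 4484) - 2766)*(93 - 29412) = (-11065 - 2766)*(-29319) = -13831*(-29319) = 405511089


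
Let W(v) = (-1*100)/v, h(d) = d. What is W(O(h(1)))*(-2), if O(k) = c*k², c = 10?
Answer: 20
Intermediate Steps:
O(k) = 10*k²
W(v) = -100/v
W(O(h(1)))*(-2) = -100/(10*1²)*(-2) = -100/(10*1)*(-2) = -100/10*(-2) = -100*⅒*(-2) = -10*(-2) = 20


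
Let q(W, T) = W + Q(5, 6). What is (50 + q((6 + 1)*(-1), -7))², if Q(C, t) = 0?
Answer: 1849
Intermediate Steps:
q(W, T) = W (q(W, T) = W + 0 = W)
(50 + q((6 + 1)*(-1), -7))² = (50 + (6 + 1)*(-1))² = (50 + 7*(-1))² = (50 - 7)² = 43² = 1849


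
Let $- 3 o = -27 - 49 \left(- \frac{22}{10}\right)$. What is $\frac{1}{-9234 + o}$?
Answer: $- \frac{15}{138914} \approx -0.00010798$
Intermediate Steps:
$o = - \frac{404}{15}$ ($o = - \frac{-27 - 49 \left(- \frac{22}{10}\right)}{3} = - \frac{-27 - 49 \left(\left(-22\right) \frac{1}{10}\right)}{3} = - \frac{-27 - - \frac{539}{5}}{3} = - \frac{-27 + \frac{539}{5}}{3} = \left(- \frac{1}{3}\right) \frac{404}{5} = - \frac{404}{15} \approx -26.933$)
$\frac{1}{-9234 + o} = \frac{1}{-9234 - \frac{404}{15}} = \frac{1}{- \frac{138914}{15}} = - \frac{15}{138914}$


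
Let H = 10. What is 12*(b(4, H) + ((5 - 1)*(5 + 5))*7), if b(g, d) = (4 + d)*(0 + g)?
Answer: 4032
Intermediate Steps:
b(g, d) = g*(4 + d) (b(g, d) = (4 + d)*g = g*(4 + d))
12*(b(4, H) + ((5 - 1)*(5 + 5))*7) = 12*(4*(4 + 10) + ((5 - 1)*(5 + 5))*7) = 12*(4*14 + (4*10)*7) = 12*(56 + 40*7) = 12*(56 + 280) = 12*336 = 4032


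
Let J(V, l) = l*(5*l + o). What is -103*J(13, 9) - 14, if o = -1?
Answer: -40802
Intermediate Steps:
J(V, l) = l*(-1 + 5*l) (J(V, l) = l*(5*l - 1) = l*(-1 + 5*l))
-103*J(13, 9) - 14 = -927*(-1 + 5*9) - 14 = -927*(-1 + 45) - 14 = -927*44 - 14 = -103*396 - 14 = -40788 - 14 = -40802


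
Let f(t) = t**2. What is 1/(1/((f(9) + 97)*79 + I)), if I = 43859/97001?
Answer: 1364071921/97001 ≈ 14062.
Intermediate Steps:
I = 43859/97001 (I = 43859*(1/97001) = 43859/97001 ≈ 0.45215)
1/(1/((f(9) + 97)*79 + I)) = 1/(1/((9**2 + 97)*79 + 43859/97001)) = 1/(1/((81 + 97)*79 + 43859/97001)) = 1/(1/(178*79 + 43859/97001)) = 1/(1/(14062 + 43859/97001)) = 1/(1/(1364071921/97001)) = 1/(97001/1364071921) = 1364071921/97001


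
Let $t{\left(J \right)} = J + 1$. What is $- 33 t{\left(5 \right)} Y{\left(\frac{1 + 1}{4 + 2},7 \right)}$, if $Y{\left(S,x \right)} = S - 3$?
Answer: $528$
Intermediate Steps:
$Y{\left(S,x \right)} = -3 + S$ ($Y{\left(S,x \right)} = S - 3 = -3 + S$)
$t{\left(J \right)} = 1 + J$
$- 33 t{\left(5 \right)} Y{\left(\frac{1 + 1}{4 + 2},7 \right)} = - 33 \left(1 + 5\right) \left(-3 + \frac{1 + 1}{4 + 2}\right) = \left(-33\right) 6 \left(-3 + \frac{2}{6}\right) = - 198 \left(-3 + 2 \cdot \frac{1}{6}\right) = - 198 \left(-3 + \frac{1}{3}\right) = \left(-198\right) \left(- \frac{8}{3}\right) = 528$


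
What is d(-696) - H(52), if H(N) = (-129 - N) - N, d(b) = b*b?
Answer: 484649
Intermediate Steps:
d(b) = b²
H(N) = -129 - 2*N
d(-696) - H(52) = (-696)² - (-129 - 2*52) = 484416 - (-129 - 104) = 484416 - 1*(-233) = 484416 + 233 = 484649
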